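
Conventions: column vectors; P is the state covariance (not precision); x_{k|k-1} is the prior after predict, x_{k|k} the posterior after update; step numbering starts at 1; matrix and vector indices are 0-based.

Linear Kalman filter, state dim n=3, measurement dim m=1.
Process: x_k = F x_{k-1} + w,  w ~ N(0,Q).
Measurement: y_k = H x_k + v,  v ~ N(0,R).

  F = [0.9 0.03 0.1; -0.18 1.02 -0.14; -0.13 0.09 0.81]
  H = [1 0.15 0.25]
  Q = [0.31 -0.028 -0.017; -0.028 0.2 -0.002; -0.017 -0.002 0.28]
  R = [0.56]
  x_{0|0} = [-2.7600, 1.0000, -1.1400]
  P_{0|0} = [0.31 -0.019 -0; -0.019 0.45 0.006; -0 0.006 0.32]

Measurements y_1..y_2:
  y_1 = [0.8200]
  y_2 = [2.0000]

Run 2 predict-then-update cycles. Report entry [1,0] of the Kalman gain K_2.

step 1: x^-=[-2.5680, 1.6764, -0.4746]  P^-=[0.5637 -0.0857 -0.0274; -0.0857 0.6898 0.0180; -0.0274 0.0180 0.5002]  S=[1.1324]  K=[0.4804; 0.0197; 0.0886]  nu=[3.2552]  x^+=[-1.0042, 1.7404, -0.1862]  P^+=[0.3024 -0.0964 -0.0756; -0.0964 0.6893 0.0160; -0.0756 0.0160 0.4913]
step 2: x^-=[-0.8702, 1.9821, 0.1364]  P^-=[0.5417 -0.1383 -0.0718; -0.1383 0.9636 0.0497; -0.0718 0.0497 0.6335]  S=[1.0894]  K=[0.4618; 0.0171; 0.0864]  nu=[2.5388]  x^+=[0.3022, 2.0256, 0.3556]  P^+=[0.3094 -0.1469 -0.1152; -0.1469 0.9633 0.0480; -0.1152 0.0480 0.6254]

K[1,0] = 0.0171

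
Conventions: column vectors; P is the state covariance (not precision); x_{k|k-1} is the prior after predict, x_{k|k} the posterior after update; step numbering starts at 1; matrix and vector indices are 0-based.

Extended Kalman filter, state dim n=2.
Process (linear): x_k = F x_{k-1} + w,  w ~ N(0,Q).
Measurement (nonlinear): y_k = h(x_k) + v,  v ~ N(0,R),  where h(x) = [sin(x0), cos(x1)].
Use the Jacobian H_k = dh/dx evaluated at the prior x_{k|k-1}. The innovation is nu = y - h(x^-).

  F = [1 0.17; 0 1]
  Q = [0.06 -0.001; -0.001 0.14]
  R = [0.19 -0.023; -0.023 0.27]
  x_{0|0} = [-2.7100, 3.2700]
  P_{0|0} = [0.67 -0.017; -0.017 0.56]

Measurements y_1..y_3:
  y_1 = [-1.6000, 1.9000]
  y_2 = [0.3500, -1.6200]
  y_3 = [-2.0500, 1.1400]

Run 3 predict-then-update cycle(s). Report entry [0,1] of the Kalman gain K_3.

step 1: x^-=[-2.1541, 3.2700]  P^-=[0.7404 0.0772; 0.0772 0.7000]  H_jac=[-0.5508 0.0000; 0.0000 0.1281]  S=[0.4146 -0.0284; -0.0284 0.2815]  K=[-0.9880 -0.0647; -0.0813 0.3102]  nu=[-0.7654, 2.8918]  x^+=[-1.5851, 4.2293]  P^+=[0.3381 0.0410; 0.0410 0.6687]
step 2: x^-=[-0.8661, 4.2293]  P^-=[0.4314 0.1537; 0.1537 0.8087]  H_jac=[0.6478 0.0000; 0.0000 0.8856]  S=[0.3710 0.0652; 0.0652 0.9043]  K=[0.7361 0.0975; 0.1309 0.7826]  nu=[1.1118, -1.1555]  x^+=[-0.1603, 3.4705]  P^+=[0.2124 0.0106; 0.0106 0.2352]
step 3: x^-=[0.4296, 3.4705]  P^-=[0.2828 0.0496; 0.0496 0.3752]  H_jac=[0.9091 0.0000; 0.0000 0.3230]  S=[0.4238 -0.0084; -0.0084 0.3092]  K=[0.6081 0.0684; 0.1142 0.3952]  nu=[-2.4665, 2.0864]  x^+=[-0.9276, 4.0132]  P^+=[0.1254 0.0139; 0.0139 0.3222]

K[0,1] = 0.0684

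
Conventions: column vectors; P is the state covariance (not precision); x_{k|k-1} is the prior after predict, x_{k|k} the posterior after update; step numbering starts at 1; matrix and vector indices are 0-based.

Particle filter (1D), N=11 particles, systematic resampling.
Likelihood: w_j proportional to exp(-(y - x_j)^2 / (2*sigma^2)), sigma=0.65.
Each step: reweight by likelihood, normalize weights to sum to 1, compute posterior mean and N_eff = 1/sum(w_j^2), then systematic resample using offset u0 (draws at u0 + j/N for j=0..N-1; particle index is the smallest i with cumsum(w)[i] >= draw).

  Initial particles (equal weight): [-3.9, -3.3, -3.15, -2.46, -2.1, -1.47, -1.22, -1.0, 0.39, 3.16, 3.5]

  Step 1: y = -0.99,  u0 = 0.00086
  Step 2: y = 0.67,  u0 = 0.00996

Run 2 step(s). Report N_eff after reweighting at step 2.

N_eff = 6.3727

step 1: w=[0.0000, 0.0006, 0.0013, 0.0248, 0.0745, 0.2439, 0.3009, 0.3203, 0.0336, 0.0000, 0.0000]  mean=-1.2564  Neff=3.8471  idx=[2, 4, 5, 5, 6, 6, 6, 6, 7, 7, 7]
step 2: w=[0.0000, 0.0006, 0.0249, 0.0249, 0.0820, 0.0820, 0.0820, 0.0820, 0.2072, 0.2072, 0.2072]  mean=-1.0963  Neff=6.3727  idx=[2, 4, 5, 6, 7, 8, 8, 9, 9, 10, 10]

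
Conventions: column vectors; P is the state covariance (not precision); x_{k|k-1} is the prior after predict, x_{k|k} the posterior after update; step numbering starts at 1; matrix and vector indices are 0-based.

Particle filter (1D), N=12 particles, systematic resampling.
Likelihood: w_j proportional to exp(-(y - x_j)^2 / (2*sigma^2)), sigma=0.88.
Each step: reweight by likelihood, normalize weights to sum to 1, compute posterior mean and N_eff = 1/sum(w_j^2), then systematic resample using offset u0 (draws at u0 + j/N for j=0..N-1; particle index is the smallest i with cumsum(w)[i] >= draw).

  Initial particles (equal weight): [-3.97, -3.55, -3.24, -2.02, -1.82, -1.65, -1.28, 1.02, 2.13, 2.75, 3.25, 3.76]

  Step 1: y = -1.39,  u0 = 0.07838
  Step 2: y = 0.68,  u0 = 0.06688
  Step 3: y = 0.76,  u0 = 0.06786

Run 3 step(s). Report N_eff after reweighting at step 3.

step 1: w=[0.0036, 0.0129, 0.0288, 0.2033, 0.2331, 0.2514, 0.2606, 0.0062, 0.0001, 0.0000, 0.0000, 0.0000]  mean=-1.7302  Neff=4.3890  idx=[3, 3, 3, 4, 4, 5, 5, 5, 6, 6, 6, 7]
step 2: w=[0.0068, 0.0068, 0.0068, 0.0133, 0.0133, 0.0226, 0.0226, 0.0226, 0.0629, 0.0629, 0.0629, 0.6969]  mean=0.2684  Neff=2.0020  idx=[5, 8, 9, 11, 11, 11, 11, 11, 11, 11, 11, 11]
step 3: w=[0.0027, 0.0078, 0.0078, 0.1091, 0.1091, 0.1091, 0.1091, 0.1091, 0.1091, 0.1091, 0.1091, 0.1091]  mean=0.9772  Neff=9.3256  idx=[3, 4, 4, 5, 6, 7, 8, 8, 9, 10, 11, 11]

N_eff = 9.3256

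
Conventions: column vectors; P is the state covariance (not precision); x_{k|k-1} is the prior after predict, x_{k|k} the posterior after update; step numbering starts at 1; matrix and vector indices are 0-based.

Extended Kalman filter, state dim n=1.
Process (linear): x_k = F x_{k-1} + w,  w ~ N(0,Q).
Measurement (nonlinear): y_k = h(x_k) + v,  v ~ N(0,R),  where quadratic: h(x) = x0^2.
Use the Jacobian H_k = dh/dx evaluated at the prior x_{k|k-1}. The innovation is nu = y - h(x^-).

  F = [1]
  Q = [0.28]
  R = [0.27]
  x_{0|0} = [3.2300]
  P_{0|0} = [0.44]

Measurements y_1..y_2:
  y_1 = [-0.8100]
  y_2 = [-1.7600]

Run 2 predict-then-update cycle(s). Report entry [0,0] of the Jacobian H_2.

step 1: x^-=[3.2300]  P^-=[0.7200]  H_jac=[6.4600]  S=[30.3168]  K=[0.1534]  nu=[-11.2429]  x^+=[1.5051]  P^+=[0.0064]
step 2: x^-=[1.5051]  P^-=[0.2864]  H_jac=[3.0102]  S=[2.8653]  K=[0.3009]  nu=[-4.0254]  x^+=[0.2939]  P^+=[0.0270]

H_jac[0,0] = 3.0102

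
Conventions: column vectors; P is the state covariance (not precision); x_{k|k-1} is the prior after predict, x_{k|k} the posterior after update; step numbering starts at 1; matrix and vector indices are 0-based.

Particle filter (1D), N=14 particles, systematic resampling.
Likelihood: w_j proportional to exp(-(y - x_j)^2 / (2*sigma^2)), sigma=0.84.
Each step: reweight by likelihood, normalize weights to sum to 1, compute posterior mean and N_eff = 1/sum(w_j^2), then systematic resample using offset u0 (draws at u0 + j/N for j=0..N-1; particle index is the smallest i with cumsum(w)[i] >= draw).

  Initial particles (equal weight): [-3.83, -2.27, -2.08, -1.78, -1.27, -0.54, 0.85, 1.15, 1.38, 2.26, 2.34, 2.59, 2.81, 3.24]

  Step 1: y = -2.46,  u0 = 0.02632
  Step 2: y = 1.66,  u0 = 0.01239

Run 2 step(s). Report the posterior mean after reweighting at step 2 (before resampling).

step 1: w=[0.0801, 0.2951, 0.2733, 0.2182, 0.1110, 0.0222, 0.0001, 0.0000, 0.0000, 0.0000, 0.0000, 0.0000, 0.0000, 0.0000]  mean=-2.0861  Neff=4.3745  idx=[0, 1, 1, 1, 1, 2, 2, 2, 2, 3, 3, 3, 4, 4]
step 2: w=[0.0000, 0.0032, 0.0032, 0.0032, 0.0032, 0.0090, 0.0090, 0.0090, 0.0090, 0.0414, 0.0414, 0.0414, 0.4135, 0.4135]  mean=-1.3752  Neff=2.8773  idx=[4, 9, 11, 12, 12, 12, 12, 12, 12, 13, 13, 13, 13, 13]

post_mean = -1.3752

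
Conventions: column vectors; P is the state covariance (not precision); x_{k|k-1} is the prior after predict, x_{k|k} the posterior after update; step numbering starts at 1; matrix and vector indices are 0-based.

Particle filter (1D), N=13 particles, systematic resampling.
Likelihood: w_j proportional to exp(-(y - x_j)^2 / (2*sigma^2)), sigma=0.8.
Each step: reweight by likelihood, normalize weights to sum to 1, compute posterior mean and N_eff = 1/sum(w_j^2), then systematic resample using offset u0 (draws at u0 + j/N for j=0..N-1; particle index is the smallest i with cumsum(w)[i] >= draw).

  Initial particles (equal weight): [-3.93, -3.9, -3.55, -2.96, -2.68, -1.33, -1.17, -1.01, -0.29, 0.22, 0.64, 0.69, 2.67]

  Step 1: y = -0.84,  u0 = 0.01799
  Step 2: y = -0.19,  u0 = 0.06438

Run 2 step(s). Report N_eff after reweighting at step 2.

N_eff = 10.7309

step 1: w=[0.0001, 0.0002, 0.0007, 0.0068, 0.0162, 0.1894, 0.2098, 0.2234, 0.1804, 0.0950, 0.0413, 0.0367, 0.0000]  mean=-0.7700  Neff=5.7237  idx=[4, 5, 5, 6, 6, 6, 7, 7, 7, 8, 8, 9, 10]
step 2: w=[0.0011, 0.0492, 0.0492, 0.0641, 0.0641, 0.0641, 0.0803, 0.0803, 0.0803, 0.1347, 0.1347, 0.1190, 0.0792]  mean=-0.6030  Neff=10.7309  idx=[2, 3, 4, 6, 7, 7, 8, 9, 10, 10, 11, 11, 12]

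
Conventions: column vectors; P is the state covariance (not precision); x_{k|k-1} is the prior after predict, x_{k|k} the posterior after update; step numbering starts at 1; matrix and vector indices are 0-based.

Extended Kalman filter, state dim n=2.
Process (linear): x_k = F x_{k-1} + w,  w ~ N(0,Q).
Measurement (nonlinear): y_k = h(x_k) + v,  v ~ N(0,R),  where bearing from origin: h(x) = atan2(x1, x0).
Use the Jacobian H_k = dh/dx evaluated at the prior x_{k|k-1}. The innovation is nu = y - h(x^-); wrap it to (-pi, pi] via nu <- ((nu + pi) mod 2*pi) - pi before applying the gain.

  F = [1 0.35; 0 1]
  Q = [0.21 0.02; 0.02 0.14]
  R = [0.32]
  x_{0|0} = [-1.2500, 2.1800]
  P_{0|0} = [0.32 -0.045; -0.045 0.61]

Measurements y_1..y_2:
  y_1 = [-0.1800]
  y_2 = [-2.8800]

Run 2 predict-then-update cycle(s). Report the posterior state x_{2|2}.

step 1: x^-=[-0.4870, 2.1800]  P^-=[0.5732 0.1885; 0.1885 0.7500]  H_jac=[-0.4369 -0.0976]  S=[0.4526]  K=[-0.5939; -0.3437]  nu=[-1.9706]  x^+=[0.6834, 2.8572]  P^+=[0.4135 0.0961; 0.0961 0.6965]
step 2: x^-=[1.6834, 2.8572]  P^-=[0.7761 0.3599; 0.3599 0.8365]  H_jac=[-0.2598 0.1531]  S=[0.3634]  K=[-0.4033; 0.0951]  nu=[2.3648]  x^+=[0.7297, 3.0821]  P^+=[0.7170 0.3738; 0.3738 0.8333]

x_post = [0.7297, 3.0821]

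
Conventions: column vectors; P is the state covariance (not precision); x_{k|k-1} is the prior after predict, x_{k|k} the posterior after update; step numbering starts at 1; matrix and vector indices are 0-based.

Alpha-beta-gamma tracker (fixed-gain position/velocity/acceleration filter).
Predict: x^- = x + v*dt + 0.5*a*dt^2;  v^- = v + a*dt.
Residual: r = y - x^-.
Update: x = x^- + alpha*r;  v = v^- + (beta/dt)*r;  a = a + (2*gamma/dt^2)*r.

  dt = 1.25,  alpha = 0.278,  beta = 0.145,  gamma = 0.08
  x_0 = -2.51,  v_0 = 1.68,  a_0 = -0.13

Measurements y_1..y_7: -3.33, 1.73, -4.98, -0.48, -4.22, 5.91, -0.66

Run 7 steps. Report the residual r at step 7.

step 1: x_pred=-0.5116  r=-2.8184  x^+=-1.2951  v^+=1.1906  a^+=-0.4186
step 2: x_pred=-0.1339  r=1.8639  x^+=0.3842  v^+=0.8835  a^+=-0.2277
step 3: x_pred=1.3107  r=-6.2907  x^+=-0.4381  v^+=-0.1309  a^+=-0.8719
step 4: x_pred=-1.2829  r=0.8029  x^+=-1.0597  v^+=-1.1276  a^+=-0.7897
step 5: x_pred=-3.0862  r=-1.1338  x^+=-3.4014  v^+=-2.2463  a^+=-0.9058
step 6: x_pred=-6.9169  r=12.8269  x^+=-3.3510  v^+=-1.8906  a^+=0.4077
step 7: x_pred=-5.3958  r=4.7358  x^+=-4.0792  v^+=-0.8317  a^+=0.8926

resid = 4.7358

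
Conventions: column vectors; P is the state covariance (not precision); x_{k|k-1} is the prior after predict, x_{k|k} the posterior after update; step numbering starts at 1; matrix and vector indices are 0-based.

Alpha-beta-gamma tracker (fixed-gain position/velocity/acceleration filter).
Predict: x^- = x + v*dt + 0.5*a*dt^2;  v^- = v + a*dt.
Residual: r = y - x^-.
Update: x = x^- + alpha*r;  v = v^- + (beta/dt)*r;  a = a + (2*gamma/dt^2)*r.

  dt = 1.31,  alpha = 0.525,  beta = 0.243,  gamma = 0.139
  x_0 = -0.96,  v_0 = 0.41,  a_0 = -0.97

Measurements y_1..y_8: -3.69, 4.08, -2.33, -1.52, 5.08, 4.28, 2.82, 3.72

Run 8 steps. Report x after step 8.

step 1: x_pred=-1.2552  r=-2.4348  x^+=-2.5335  v^+=-1.3123  a^+=-1.3644
step 2: x_pred=-5.4234  r=9.5034  x^+=-0.4341  v^+=-1.3369  a^+=0.1751
step 3: x_pred=-2.0352  r=-0.2948  x^+=-2.1900  v^+=-1.1622  a^+=0.1273
step 4: x_pred=-3.6032  r=2.0832  x^+=-2.5095  v^+=-0.6090  a^+=0.4648
step 5: x_pred=-2.9085  r=7.9885  x^+=1.2855  v^+=1.4817  a^+=1.7589
step 6: x_pred=4.7358  r=-0.4558  x^+=4.4965  v^+=3.7014  a^+=1.6851
step 7: x_pred=10.7911  r=-7.9711  x^+=6.6063  v^+=4.4302  a^+=0.3938
step 8: x_pred=12.7477  r=-9.0277  x^+=8.0082  v^+=3.2714  a^+=-1.0687

x_post = 8.0082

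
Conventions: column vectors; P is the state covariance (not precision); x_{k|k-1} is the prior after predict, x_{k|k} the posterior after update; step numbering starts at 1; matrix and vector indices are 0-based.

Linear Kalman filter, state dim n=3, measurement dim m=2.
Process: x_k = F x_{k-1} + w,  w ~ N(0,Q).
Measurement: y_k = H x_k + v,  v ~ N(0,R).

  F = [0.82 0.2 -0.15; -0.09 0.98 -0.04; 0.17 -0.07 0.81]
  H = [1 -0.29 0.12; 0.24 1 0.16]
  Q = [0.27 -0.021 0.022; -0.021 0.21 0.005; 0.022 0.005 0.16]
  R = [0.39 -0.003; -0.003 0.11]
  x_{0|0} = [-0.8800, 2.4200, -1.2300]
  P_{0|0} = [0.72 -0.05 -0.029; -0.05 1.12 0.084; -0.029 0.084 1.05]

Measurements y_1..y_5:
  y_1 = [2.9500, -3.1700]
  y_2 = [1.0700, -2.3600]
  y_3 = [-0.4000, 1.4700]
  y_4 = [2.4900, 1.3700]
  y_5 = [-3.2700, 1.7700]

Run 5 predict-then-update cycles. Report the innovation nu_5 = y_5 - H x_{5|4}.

step 1: x^-=[-0.0531, 2.5000, -1.3153]  P^-=[0.8082 0.0999 -0.0237; 0.0999 1.2952 -0.0563; -0.0237 -0.0563 0.8589]  S=[1.2598 -0.0838; -0.0838 1.5019]  K=[0.6315 0.2284; -0.1668 0.8631; 0.0796 0.0547]  nu=[3.8859, -5.4468]  x^+=[1.1568, -2.8490, -1.3039]  P^+=[0.2517 -0.0210 -0.1014; -0.0210 0.1173 -0.1054; -0.1014 -0.1054 0.8471]
step 2: x^-=[0.5743, -2.8440, -0.6601]  P^-=[0.4874 -0.0097 -0.1299; -0.0097 0.3373 -0.1139; -0.1299 -0.1139 0.7082]  S=[0.8983 -0.0122; -0.0122 0.4425]  K=[0.5312 0.2101; -0.1252 0.7125; -0.0142 -0.0722]  nu=[-0.2499, 0.4518]  x^+=[0.5365, -2.4908, -0.6891]  P^+=[0.2171 -0.0119 -0.1169; -0.0119 0.0964 -0.0928; -0.1169 -0.0928 0.7057]
step 3: x^-=[0.0452, -2.4617, -0.2926]  P^-=[0.4662 -0.0066 -0.1252; -0.0066 0.3140 -0.0944; -0.1252 -0.0944 0.6084]  S=[0.8717 -0.0072; -0.0072 0.4235]  K=[0.5215 0.2102; -0.1192 0.7001; -0.0290 -0.0646]  nu=[-1.1240, 3.9677]  x^+=[0.2932, 0.4502, -0.5162]  P^+=[0.2120 -0.0123 -0.1066; -0.0123 0.0929 -0.0784; -0.1066 -0.0784 0.6059]
step 4: x^-=[0.4079, 0.4355, -0.3998]  P^-=[0.4568 -0.0102 -0.1047; -0.0102 0.3094 -0.0803; -0.1047 -0.0803 0.5439]  S=[0.8670 -0.0079; -0.0079 0.4210]  K=[0.5176 0.2060; -0.1201 0.6964; -0.0190 -0.0441]  nu=[2.2564, 0.9006]  x^+=[1.7614, 0.7916, -0.4823]  P^+=[0.2083 -0.0141 -0.0925; -0.0141 0.0914 -0.0694; -0.0925 -0.0694 0.5428]
step 5: x^-=[1.6750, 0.6366, -0.1467]  P^-=[0.4482 -0.0137 -0.0870; -0.0137 0.3076 -0.0724; -0.0870 -0.0724 0.5053]  S=[0.8635 -0.0094; -0.0094 0.4200]  K=[0.5138 0.2019; -0.1217 0.6944; -0.0065 -0.0297]  nu=[-4.7428, 0.7549]  x^+=[-0.6095, 1.7378, -0.1384]  P^+=[0.2051 -0.0155 -0.0817; -0.0155 0.0908 -0.0644; -0.0817 -0.0644 0.5049]

innov = [-4.7428, 0.7549]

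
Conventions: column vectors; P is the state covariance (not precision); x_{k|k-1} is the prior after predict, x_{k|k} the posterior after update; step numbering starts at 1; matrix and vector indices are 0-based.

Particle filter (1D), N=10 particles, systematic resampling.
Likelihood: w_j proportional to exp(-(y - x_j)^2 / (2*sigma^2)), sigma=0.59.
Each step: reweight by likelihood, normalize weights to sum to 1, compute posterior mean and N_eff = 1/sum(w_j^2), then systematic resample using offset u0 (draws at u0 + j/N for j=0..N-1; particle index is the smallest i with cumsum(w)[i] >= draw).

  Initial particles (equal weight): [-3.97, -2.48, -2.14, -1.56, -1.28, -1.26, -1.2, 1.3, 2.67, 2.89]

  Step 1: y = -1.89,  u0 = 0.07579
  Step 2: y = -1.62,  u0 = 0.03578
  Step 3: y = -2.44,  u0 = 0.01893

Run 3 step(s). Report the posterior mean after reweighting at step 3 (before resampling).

step 1: w=[0.0005, 0.1504, 0.2266, 0.2120, 0.1453, 0.1402, 0.1251, 0.0000, 0.0000, 0.0000]  mean=-1.7032  Neff=5.7044  idx=[1, 2, 2, 2, 3, 3, 4, 5, 6, 6]
step 2: w=[0.0455, 0.0892, 0.0892, 0.0892, 0.1309, 0.1309, 0.1115, 0.1092, 0.1021, 0.1021]  mean=-1.6196  Neff=9.4826  idx=[0, 2, 3, 4, 4, 5, 6, 7, 8, 9]
step 3: w=[0.2352, 0.2072, 0.2072, 0.0775, 0.0775, 0.0775, 0.0341, 0.0319, 0.0259, 0.0259]  mean=-1.9790  Neff=6.1449  idx=[0, 0, 0, 1, 1, 2, 2, 3, 5, 7]

post_mean = -1.9790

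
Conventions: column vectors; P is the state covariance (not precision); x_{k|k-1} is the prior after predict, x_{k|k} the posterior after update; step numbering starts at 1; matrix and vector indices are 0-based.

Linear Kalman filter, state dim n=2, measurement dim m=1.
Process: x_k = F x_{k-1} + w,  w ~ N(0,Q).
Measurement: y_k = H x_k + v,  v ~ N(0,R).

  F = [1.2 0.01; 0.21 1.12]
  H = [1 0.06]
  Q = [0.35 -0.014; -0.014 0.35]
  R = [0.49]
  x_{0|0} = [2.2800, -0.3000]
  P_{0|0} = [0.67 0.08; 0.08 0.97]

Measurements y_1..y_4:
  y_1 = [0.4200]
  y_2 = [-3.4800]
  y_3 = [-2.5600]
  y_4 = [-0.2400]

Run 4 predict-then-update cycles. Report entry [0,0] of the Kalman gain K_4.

step 1: x^-=[2.7330, 0.1428]  P^-=[1.3168 0.2734; 0.2734 1.6339]  S=[1.8455]  K=[0.7224; 0.2013]  nu=[-2.3216]  x^+=[1.0559, -0.3244]  P^+=[0.3537 0.0051; 0.0051 1.5592]
step 2: x^-=[1.2638, -0.1416]  P^-=[0.8596 0.0994; 0.0994 2.3238]  S=[1.3699]  K=[0.6318; 0.1744]  nu=[-4.7353]  x^+=[-1.7282, -0.9673]  P^+=[0.3127 -0.0515; -0.0515 2.2822]
step 3: x^-=[-2.0835, -1.4462]  P^-=[0.7993 0.0210; 0.0210 3.2023]  S=[1.3033]  K=[0.6142; 0.1636]  nu=[-0.3898]  x^+=[-2.3229, -1.5100]  P^+=[0.3076 -0.1099; -0.1099 3.1675]
step 4: x^-=[-2.8025, -2.1790]  P^-=[0.7906 -0.0490; -0.0490 4.2851]  S=[1.2901]  K=[0.6105; 0.1613]  nu=[2.6933]  x^+=[-1.1583, -1.7444]  P^+=[0.3097 -0.1760; -0.1760 4.2516]

K[0,0] = 0.6105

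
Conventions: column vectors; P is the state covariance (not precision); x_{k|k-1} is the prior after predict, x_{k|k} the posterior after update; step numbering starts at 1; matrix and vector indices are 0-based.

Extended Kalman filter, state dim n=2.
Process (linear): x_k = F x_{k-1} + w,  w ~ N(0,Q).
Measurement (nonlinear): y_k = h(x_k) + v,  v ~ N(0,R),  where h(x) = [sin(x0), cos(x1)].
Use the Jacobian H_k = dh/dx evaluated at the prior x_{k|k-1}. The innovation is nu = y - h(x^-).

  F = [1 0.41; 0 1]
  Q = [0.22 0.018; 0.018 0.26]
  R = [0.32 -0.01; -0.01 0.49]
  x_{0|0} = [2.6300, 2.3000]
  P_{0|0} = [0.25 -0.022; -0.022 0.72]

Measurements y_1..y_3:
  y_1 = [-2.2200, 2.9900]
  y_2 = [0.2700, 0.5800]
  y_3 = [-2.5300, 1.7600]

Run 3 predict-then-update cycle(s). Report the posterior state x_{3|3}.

step 1: x^-=[3.5730, 2.3000]  P^-=[0.5730 0.2912; 0.2912 0.9800]  H_jac=[-0.9084 0.0000; 0.0000 -0.7457]  S=[0.7928 0.1873; 0.1873 1.0350]  K=[-0.6341 -0.0951; -0.1743 -0.6746]  nu=[-1.8019, 3.6563]  x^+=[4.3678, 0.1477]  P^+=[0.2223 0.0540; 0.0540 0.4409]
step 2: x^-=[4.4283, 0.1477]  P^-=[0.5607 0.2528; 0.2528 0.7009]  H_jac=[-0.2802 0.0000; 0.0000 -0.1472]  S=[0.3640 0.0004; 0.0004 0.5052]  K=[-0.4316 -0.0733; -0.1943 -0.2040]  nu=[1.2299, -0.4091]  x^+=[3.9275, -0.0079]  P^+=[0.4902 0.2146; 0.2146 0.6661]
step 3: x^-=[3.9243, -0.0079]  P^-=[0.9981 0.5057; 0.5057 0.9261]  H_jac=[-0.7090 0.0000; 0.0000 0.0079]  S=[0.8217 -0.0128; -0.0128 0.4901]  K=[-0.8614 -0.0144; -0.4363 0.0035]  nu=[-1.8248, 0.7600]  x^+=[5.4853, 0.7909]  P^+=[0.3886 0.1970; 0.1970 0.7696]

x_post = [5.4853, 0.7909]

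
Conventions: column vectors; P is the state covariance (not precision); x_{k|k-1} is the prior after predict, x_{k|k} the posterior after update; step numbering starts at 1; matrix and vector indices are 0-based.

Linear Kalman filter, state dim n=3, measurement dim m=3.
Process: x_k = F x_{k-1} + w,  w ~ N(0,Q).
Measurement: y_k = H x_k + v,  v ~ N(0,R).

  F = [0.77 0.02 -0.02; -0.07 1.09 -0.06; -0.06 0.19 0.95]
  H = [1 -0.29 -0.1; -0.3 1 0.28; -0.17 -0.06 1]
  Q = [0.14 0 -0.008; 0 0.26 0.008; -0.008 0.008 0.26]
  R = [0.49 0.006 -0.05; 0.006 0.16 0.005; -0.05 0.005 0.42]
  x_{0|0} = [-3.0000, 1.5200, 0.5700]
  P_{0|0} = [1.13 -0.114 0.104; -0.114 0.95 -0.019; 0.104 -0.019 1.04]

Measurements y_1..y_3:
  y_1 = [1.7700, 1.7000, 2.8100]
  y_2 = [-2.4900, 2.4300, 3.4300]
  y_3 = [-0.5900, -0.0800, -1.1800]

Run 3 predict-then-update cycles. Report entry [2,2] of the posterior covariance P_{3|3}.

P_post[2,2] = 0.2120

step 1: x^-=[-2.2910, 1.8326, 1.0103]  P^-=[0.8041 -0.1387 -0.0170; -0.1387 1.4187 0.1332; -0.0170 0.1332 1.2208]  S=[1.5172 -0.8610 -0.3377; -0.8610 1.9075 0.4607; -0.3377 0.4607 1.6562]  K=[0.5977 0.0642 0.0162; 0.0789 0.8645 -0.1811; 0.1176 0.1305 0.7218]  nu=[4.6935, -1.1028, 1.5202]  x^+=[0.4680, 0.9743, 2.5155]  P^+=[0.3255 0.1008 0.0386; 0.1008 0.1815 -0.0477; 0.0386 -0.0477 0.3016]
step 2: x^-=[0.3295, 0.8783, 2.5467]  P^-=[0.3351 0.0706 0.0141; 0.0706 0.4695 -0.0294; 0.0141 -0.0294 0.5160]  S=[0.8243 -0.1587 -0.1284; -0.1587 0.6389 0.0938; -0.1284 0.0938 0.9476]  K=[0.3906 0.0567 -0.0024; 0.0408 0.7194 -0.1391; 0.0709 0.1114 0.5425]  nu=[-2.3102, 0.9375, 0.9920]  x^+=[-0.5220, 1.3203, 3.0256]  P^+=[0.2142 0.0699 0.0204; 0.0699 0.1458 -0.0363; 0.0204 -0.0363 0.2261]
step 3: x^-=[-0.4360, 1.2941, 3.1565]  P^-=[0.2687 0.0504 0.0029; 0.0504 0.4293 -0.0177; 0.0029 -0.0177 0.4531]  S=[0.7685 -0.1529 -0.1261; -0.1529 0.6084 0.0937; -0.1261 0.0937 0.8846]  K=[0.3364 0.0375 -0.0078; 0.0236 0.6986 -0.1295; 0.0577 0.1141 0.5090]  nu=[0.5370, -2.3887, -4.3330]  x^+=[-0.3110, 0.1992, 0.7094]  P^+=[0.1841 0.0590 0.0149; 0.0590 0.1384 -0.0337; 0.0149 -0.0337 0.2120]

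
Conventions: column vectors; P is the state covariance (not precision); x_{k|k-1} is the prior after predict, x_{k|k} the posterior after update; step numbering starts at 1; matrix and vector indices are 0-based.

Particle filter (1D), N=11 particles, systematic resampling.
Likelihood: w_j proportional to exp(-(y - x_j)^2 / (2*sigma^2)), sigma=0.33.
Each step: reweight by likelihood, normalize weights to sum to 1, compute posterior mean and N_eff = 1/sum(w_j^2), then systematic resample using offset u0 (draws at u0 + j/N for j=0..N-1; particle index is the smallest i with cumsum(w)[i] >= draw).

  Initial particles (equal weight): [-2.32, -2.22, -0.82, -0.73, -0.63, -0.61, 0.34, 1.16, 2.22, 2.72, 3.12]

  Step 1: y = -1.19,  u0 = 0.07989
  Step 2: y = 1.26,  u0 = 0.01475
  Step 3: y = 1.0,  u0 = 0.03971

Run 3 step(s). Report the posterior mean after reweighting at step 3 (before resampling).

post_mean = -0.6206

step 1: w=[0.0021, 0.0056, 0.3885, 0.2757, 0.1726, 0.1555, 0.0000, 0.0000, 0.0000, 0.0000, 0.0000]  mean=-0.7406  Neff=3.5590  idx=[2, 2, 2, 2, 3, 3, 3, 4, 4, 5, 5]
step 2: w=[0.0057, 0.0057, 0.0057, 0.0057, 0.0309, 0.0309, 0.0309, 0.1833, 0.1833, 0.2589, 0.2589]  mean=-0.6333  Neff=4.8958  idx=[2, 6, 7, 7, 8, 8, 9, 9, 10, 10, 10]
step 3: w=[0.0045, 0.0194, 0.0909, 0.0909, 0.0909, 0.0909, 0.1225, 0.1225, 0.1225, 0.1225, 0.1225]  mean=-0.6206  Neff=9.2198  idx=[2, 3, 4, 5, 6, 6, 7, 8, 9, 9, 10]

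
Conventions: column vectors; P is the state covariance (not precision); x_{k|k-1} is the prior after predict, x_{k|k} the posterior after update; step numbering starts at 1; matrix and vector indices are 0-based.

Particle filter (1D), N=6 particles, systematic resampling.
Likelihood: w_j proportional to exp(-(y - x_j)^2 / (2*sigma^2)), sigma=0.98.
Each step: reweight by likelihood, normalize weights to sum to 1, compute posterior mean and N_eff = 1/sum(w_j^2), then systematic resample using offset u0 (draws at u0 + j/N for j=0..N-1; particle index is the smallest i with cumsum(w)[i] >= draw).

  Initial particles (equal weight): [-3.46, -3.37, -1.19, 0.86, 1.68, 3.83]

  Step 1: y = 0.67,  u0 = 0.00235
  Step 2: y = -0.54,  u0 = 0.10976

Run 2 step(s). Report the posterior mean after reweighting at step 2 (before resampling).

post_mean = 0.1144

step 1: w=[0.0001, 0.0001, 0.0949, 0.5639, 0.3378, 0.0032]  mean=0.9511  Neff=2.2668  idx=[2, 3, 3, 3, 4, 4]
step 2: w=[0.3939, 0.1769, 0.1769, 0.1769, 0.0377, 0.0377]  mean=0.1144  Neff=3.9705  idx=[0, 0, 1, 2, 3, 4]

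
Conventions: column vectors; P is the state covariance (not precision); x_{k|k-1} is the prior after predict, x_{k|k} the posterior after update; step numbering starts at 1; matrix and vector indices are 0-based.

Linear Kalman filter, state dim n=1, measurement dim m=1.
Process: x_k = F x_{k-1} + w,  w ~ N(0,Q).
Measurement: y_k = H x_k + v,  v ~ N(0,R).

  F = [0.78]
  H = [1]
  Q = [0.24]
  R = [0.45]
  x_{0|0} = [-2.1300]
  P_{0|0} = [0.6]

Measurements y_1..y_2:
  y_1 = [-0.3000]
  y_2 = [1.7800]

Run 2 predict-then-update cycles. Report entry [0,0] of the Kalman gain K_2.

K[0,0] = 0.4687

step 1: x^-=[-1.6614]  P^-=[0.6050]  S=[1.0550]  K=[0.5735]  nu=[1.3614]  x^+=[-0.8807]  P^+=[0.2581]
step 2: x^-=[-0.6869]  P^-=[0.3970]  S=[0.8470]  K=[0.4687]  nu=[2.4669]  x^+=[0.4694]  P^+=[0.2109]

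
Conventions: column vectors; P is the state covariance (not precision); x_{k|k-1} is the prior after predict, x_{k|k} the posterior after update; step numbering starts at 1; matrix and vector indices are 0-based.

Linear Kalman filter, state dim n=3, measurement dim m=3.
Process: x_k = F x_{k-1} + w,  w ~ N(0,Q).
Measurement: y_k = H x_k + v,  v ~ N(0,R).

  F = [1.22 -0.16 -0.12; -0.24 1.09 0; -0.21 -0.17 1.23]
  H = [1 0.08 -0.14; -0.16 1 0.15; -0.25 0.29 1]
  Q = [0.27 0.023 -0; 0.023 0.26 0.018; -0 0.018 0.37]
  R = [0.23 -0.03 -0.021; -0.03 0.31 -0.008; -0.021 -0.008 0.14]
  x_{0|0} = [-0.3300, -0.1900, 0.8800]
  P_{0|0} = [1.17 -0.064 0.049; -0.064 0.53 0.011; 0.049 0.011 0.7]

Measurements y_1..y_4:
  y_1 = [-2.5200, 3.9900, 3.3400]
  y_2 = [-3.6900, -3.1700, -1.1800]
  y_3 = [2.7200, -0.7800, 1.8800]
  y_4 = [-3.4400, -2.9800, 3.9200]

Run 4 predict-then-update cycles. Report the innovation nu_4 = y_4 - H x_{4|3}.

step 1: x^-=[-0.4778, -0.1279, 1.1840]  P^-=[2.0461 -0.4996 -0.3047; -0.4996 0.9906 -0.0089; -0.3047 -0.0089 1.4615]  S=[2.3167 -0.8534 -1.1648; -0.8534 1.5577 0.7793; -1.1648 0.7793 2.0323]  K=[0.8797 -0.1162 0.0758; 0.0709 0.7494 -0.0483; 0.1735 -0.2057 0.9337]  nu=[-1.8662, 3.8639, 2.0736]  x^+=[-2.4113, 2.5352, 2.0014]  P^+=[0.2153 -0.0372 0.0577; -0.0372 0.2385 -0.0927; 0.0577 -0.0927 0.1700]
step 2: x^-=[-3.5876, 3.3421, 2.5371]  P^-=[0.5931 -0.1188 0.0371; -0.1188 0.5753 -0.1497; 0.0371 -0.1497 0.6499]  S=[0.8134 -0.1842 -0.2465; -0.1842 0.9064 0.1517; -0.2465 0.1517 0.7872]  K=[0.7059 -0.0952 0.0544; 0.0707 0.6526 -0.0441; 0.1317 -0.1770 0.8340]  nu=[-0.0146, -7.4667, -5.5832]  x^+=[-3.1906, -1.2855, -0.7997]  P^+=[0.1729 -0.0303 0.0456; -0.0303 0.2078 -0.0807; 0.0456 -0.0807 0.1502]
step 3: x^-=[-3.5909, -0.6355, -0.0951]  P^-=[0.5302 -0.0935 0.0282; -0.0935 0.5327 -0.1278; 0.0282 -0.1278 0.6189]  S=[0.7557 -0.1563 -0.2289; -0.1563 0.8604 0.1493; -0.2289 0.1493 0.7622]  K=[0.6836 -0.0868 0.0499; 0.0768 0.6343 -0.0355; 0.1244 -0.1663 0.8241]  nu=[6.3484, -0.7048, 1.2617]  x^+=[0.8729, -0.6399, 1.8514]  P^+=[0.1670 -0.0276 0.0431; -0.0276 0.2018 -0.0771; 0.0431 -0.0771 0.1472]
step 4: x^-=[0.9451, -0.9069, 2.2027]  P^-=[0.5211 -0.0875 0.0251; -0.0875 0.5238 -0.1218; 0.0251 -0.1218 0.6139]  S=[0.7482 -0.1508 -0.2275; -0.1508 0.8512 0.1507; -0.2275 0.1507 0.7600]  K=[0.6802 -0.0844 0.0486; 0.0789 0.6301 -0.0330; 0.1227 -0.1635 0.8222]  nu=[-4.0042, -2.2522, 2.2165]  x^+=[-1.4807, -2.7151, 3.9020]  P^+=[0.1660 -0.0268 0.0425; -0.0268 0.2004 -0.0761; 0.0425 -0.0761 0.1465]

innov = [-4.0042, -2.2522, 2.2165]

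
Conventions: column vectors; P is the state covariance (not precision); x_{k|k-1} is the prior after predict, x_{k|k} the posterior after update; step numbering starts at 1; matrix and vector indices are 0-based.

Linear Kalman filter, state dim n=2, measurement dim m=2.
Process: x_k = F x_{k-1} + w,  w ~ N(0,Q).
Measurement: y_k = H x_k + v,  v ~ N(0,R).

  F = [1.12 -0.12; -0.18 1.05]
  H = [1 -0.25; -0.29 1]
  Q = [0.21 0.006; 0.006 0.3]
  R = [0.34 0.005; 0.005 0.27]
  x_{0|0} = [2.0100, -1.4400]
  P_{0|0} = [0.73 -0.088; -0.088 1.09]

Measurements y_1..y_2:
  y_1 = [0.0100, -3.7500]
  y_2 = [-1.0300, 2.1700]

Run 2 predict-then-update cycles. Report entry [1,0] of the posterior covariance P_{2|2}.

P_post[1,0] = 0.0773

step 1: x^-=[2.4240, -1.8738]  P^-=[1.1651 -0.3839; -0.3839 1.5586]  S=[1.7944 -1.1343; -1.1343 2.1493]  K=[0.7360 0.0526; 0.0901 0.8245]  nu=[-2.8824, -1.1732]  x^+=[0.2408, -3.1009]  P^+=[0.2749 0.0976; 0.0976 0.2514]
step 2: x^-=[0.6418, -3.2993]  P^-=[0.5322 0.0358; 0.0358 0.5492]  S=[0.8886 -0.2482; -0.2482 0.8432]  K=[0.5988 0.0357; 0.0701 0.6596]  nu=[-2.4966, 5.6554]  x^+=[-0.6513, 0.2563]  P^+=[0.2231 0.0773; 0.0773 0.2009]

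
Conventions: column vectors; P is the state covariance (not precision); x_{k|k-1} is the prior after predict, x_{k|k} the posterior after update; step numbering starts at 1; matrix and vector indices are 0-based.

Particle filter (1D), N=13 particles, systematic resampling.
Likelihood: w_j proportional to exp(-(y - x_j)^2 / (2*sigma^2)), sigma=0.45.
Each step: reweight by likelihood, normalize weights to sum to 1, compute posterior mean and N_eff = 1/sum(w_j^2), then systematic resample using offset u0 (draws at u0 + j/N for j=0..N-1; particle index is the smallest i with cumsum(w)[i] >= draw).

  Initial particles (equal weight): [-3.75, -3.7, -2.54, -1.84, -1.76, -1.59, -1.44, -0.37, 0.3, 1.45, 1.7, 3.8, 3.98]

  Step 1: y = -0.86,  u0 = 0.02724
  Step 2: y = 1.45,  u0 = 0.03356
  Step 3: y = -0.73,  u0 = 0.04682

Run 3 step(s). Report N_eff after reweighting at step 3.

step 1: w=[0.0000, 0.0000, 0.0006, 0.0613, 0.0889, 0.1762, 0.2862, 0.3631, 0.0237, 0.0000, 0.0000, 0.0000, 0.0000]  mean=-1.0904  Neff=3.8909  idx=[3, 4, 5, 5, 6, 6, 6, 6, 7, 7, 7, 7, 7]
step 2: w=[0.0000, 0.0000, 0.0000, 0.0000, 0.0000, 0.0000, 0.0000, 0.0000, 0.2000, 0.2000, 0.2000, 0.2000, 0.2000]  mean=-0.3700  Neff=5.0000  idx=[8, 8, 8, 9, 9, 10, 10, 10, 11, 11, 12, 12, 12]
step 3: w=[0.0769, 0.0769, 0.0769, 0.0769, 0.0769, 0.0769, 0.0769, 0.0769, 0.0769, 0.0769, 0.0769, 0.0769, 0.0769]  mean=-0.3700  Neff=13.0000  idx=[0, 1, 2, 3, 4, 5, 6, 7, 8, 9, 10, 11, 12]

N_eff = 13.0000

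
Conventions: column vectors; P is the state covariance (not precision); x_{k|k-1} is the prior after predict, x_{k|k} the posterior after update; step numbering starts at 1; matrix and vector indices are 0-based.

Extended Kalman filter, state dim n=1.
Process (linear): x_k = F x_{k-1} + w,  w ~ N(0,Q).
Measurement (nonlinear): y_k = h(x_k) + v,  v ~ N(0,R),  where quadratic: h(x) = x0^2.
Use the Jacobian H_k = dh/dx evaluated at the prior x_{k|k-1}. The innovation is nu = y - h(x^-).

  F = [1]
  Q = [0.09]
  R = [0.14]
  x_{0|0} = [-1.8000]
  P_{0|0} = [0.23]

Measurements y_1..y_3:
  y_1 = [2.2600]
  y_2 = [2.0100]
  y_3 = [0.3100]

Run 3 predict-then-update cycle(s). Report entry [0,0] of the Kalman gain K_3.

K[0,0] = -0.2987

step 1: x^-=[-1.8000]  P^-=[0.3200]  H_jac=[-3.6000]  S=[4.2872]  K=[-0.2687]  nu=[-0.9800]  x^+=[-1.5367]  P^+=[0.0104]
step 2: x^-=[-1.5367]  P^-=[0.1004]  H_jac=[-3.0733]  S=[1.0888]  K=[-0.2835]  nu=[-0.3513]  x^+=[-1.4370]  P^+=[0.0129]
step 3: x^-=[-1.4370]  P^-=[0.1029]  H_jac=[-2.8741]  S=[0.9901]  K=[-0.2987]  nu=[-1.7551]  x^+=[-0.9127]  P^+=[0.0146]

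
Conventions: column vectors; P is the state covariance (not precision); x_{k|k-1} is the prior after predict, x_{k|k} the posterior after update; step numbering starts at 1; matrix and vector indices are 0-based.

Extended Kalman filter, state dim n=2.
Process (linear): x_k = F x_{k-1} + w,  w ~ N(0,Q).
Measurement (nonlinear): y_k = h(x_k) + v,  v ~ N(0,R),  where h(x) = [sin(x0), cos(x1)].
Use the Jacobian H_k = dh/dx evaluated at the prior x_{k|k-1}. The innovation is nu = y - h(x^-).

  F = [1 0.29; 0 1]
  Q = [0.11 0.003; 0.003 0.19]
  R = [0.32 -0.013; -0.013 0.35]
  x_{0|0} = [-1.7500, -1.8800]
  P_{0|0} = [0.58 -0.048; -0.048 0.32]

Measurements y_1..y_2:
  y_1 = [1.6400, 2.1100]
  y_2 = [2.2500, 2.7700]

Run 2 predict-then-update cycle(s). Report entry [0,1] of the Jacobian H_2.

step 1: x^-=[-2.2952, -1.8800]  P^-=[0.6891 0.0478; 0.0478 0.5100]  H_jac=[-0.6627 0.0000; 0.0000 0.9526]  S=[0.6226 -0.0432; -0.0432 0.8128]  K=[-0.7322 0.0171; -0.0095 0.5972]  nu=[2.3889, 2.4143]  x^+=[-4.0031, -0.4607]  P^+=[0.3539 0.0163; 0.0163 0.2196]
step 2: x^-=[-4.1367, -0.4607]  P^-=[0.4918 0.0830; 0.0830 0.4096]  H_jac=[-0.5444 0.0000; 0.0000 0.4446]  S=[0.4658 -0.0331; -0.0331 0.4310]  K=[-0.5719 0.0417; -0.0673 0.4174]  nu=[1.4112, 1.8743]  x^+=[-4.8656, 0.2265]  P^+=[0.3372 0.0495; 0.0495 0.3305]

H_jac[0,1] = 0.0000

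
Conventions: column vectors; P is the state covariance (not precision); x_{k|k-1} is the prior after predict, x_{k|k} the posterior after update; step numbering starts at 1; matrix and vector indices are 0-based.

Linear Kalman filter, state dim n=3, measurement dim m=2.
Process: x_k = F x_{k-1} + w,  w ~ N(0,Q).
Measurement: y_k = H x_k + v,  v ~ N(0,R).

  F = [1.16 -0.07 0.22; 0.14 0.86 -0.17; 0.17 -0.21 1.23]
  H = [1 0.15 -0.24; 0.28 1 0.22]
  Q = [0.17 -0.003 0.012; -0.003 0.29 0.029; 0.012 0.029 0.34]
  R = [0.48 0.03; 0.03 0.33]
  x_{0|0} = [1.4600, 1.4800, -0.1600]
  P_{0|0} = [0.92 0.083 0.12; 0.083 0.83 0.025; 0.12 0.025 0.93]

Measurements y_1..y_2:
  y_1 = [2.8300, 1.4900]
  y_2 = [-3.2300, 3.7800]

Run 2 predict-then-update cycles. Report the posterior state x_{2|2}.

step 1: x^-=[1.5548, 1.5044, -0.2594]  P^-=[1.5040 0.1287 0.6085; 0.1287 0.9557 -0.2392; 0.6085 -0.2392 1.8415]  S=[1.8754 0.7739; 0.7739 1.5346]  K=[0.6952 0.0949; -0.0970 0.6609; -0.0262 0.2324]  nu=[0.9873, -0.3927]  x^+=[2.2039, 1.1491, -0.3765]  P^+=[0.4816 -0.1895 0.4857; -0.1895 0.3670 -0.4488; 0.4857 -0.4488 1.7668]
step 2: x^-=[2.3933, 1.3608, -0.3298]  P^-=[1.1978 -0.3713 1.4095; -0.3713 0.6844 -0.8386; 1.4095 -0.8386 3.4917]  S=[1.1668 0.2858; 0.2858 0.8741]  K=[0.6654 0.0962; -0.1834 0.5130; 0.3165 0.2675]  nu=[-5.9065, 1.8217]  x^+=[-1.3617, 3.3782, -1.7117]  P^+=[0.6366 -0.3645 1.0817; -0.3645 0.4689 -0.9232; 1.0817 -0.9232 3.2639]

x_post = [-1.3617, 3.3782, -1.7117]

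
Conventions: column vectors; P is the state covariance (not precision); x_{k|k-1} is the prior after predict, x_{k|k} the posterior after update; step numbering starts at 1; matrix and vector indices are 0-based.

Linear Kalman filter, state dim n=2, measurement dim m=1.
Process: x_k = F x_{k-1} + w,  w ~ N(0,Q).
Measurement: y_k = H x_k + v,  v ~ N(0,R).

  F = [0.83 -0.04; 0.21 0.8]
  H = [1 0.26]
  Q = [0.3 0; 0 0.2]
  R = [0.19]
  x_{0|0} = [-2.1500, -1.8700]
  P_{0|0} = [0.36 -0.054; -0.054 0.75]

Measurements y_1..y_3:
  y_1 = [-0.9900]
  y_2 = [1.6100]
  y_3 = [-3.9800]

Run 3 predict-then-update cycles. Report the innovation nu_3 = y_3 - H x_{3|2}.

step 1: x^-=[-1.7097, -1.9475]  P^-=[0.5528 0.0033; 0.0033 0.6777]  S=[0.7903]  K=[0.7005; 0.2272]  nu=[1.2261]  x^+=[-0.8508, -1.6690]  P^+=[0.1649 -0.1224; -0.1224 0.6369]
step 2: x^-=[-0.6394, -1.5138]  P^-=[0.4228 -0.0719; -0.0719 0.5738]  S=[0.6142]  K=[0.6579; 0.1258]  nu=[2.6430]  x^+=[1.0995, -1.1813]  P^+=[0.1569 -0.1227; -0.1227 0.5641]
step 3: x^-=[0.9598, -0.7141]  P^-=[0.4172 -0.0712; -0.0712 0.5267]  S=[0.6057]  K=[0.6581; 0.1086]  nu=[-4.7542]  x^+=[-2.1689, -1.2303]  P^+=[0.1548 -0.1145; -0.1145 0.5195]

innov = [-4.7542]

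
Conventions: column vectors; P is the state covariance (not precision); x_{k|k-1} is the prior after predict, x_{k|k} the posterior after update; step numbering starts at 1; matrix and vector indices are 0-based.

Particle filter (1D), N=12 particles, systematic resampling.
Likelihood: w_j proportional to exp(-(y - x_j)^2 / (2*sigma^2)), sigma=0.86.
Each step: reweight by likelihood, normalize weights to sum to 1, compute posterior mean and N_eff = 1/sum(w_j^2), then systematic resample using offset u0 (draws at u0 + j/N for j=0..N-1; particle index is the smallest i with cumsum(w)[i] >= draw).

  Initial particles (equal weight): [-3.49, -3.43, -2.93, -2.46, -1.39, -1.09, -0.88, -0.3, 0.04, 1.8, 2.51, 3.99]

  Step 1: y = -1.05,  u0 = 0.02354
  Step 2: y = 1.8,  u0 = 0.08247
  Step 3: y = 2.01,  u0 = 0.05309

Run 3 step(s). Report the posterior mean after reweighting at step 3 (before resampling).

step 1: w=[0.0040, 0.0049, 0.0207, 0.0588, 0.2087, 0.2254, 0.2212, 0.1542, 0.1011, 0.0009, 0.0000, 0.0000]  mean=-1.0071  Neff=5.5183  idx=[2, 4, 4, 4, 5, 5, 6, 6, 6, 7, 7, 8]
step 2: w=[0.0000, 0.0040, 0.0040, 0.0040, 0.0137, 0.0137, 0.0302, 0.0302, 0.0302, 0.1965, 0.1965, 0.4772]  mean=-0.2249  Neff=3.2457  idx=[7, 9, 9, 10, 10, 10, 11, 11, 11, 11, 11, 11]
step 3: w=[0.0061, 0.0472, 0.0472, 0.0472, 0.0472, 0.0472, 0.1263, 0.1263, 0.1263, 0.1263, 0.1263, 0.1263]  mean=-0.0459  Neff=9.3559  idx=[1, 3, 5, 6, 7, 7, 8, 9, 9, 10, 11, 11]

post_mean = -0.0459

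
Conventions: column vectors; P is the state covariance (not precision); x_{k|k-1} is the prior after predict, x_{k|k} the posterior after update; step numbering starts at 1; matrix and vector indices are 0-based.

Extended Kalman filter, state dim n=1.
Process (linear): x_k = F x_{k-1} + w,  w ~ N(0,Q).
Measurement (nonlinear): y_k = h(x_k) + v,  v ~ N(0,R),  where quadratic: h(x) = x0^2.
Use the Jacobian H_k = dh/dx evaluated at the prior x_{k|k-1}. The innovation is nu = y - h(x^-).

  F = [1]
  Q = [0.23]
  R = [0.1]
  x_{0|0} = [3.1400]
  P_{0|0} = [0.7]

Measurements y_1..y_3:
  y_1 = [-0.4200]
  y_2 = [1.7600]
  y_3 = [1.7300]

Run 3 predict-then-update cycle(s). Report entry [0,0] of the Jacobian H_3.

step 1: x^-=[3.1400]  P^-=[0.9300]  H_jac=[6.2800]  S=[36.7777]  K=[0.1588]  nu=[-10.2796]  x^+=[1.5076]  P^+=[0.0025]
step 2: x^-=[1.5076]  P^-=[0.2325]  H_jac=[3.0151]  S=[2.2139]  K=[0.3167]  nu=[-0.5128]  x^+=[1.3452]  P^+=[0.0105]
step 3: x^-=[1.3452]  P^-=[0.2405]  H_jac=[2.6904]  S=[1.8408]  K=[0.3515]  nu=[-0.0795]  x^+=[1.3172]  P^+=[0.0131]

H_jac[0,0] = 2.6904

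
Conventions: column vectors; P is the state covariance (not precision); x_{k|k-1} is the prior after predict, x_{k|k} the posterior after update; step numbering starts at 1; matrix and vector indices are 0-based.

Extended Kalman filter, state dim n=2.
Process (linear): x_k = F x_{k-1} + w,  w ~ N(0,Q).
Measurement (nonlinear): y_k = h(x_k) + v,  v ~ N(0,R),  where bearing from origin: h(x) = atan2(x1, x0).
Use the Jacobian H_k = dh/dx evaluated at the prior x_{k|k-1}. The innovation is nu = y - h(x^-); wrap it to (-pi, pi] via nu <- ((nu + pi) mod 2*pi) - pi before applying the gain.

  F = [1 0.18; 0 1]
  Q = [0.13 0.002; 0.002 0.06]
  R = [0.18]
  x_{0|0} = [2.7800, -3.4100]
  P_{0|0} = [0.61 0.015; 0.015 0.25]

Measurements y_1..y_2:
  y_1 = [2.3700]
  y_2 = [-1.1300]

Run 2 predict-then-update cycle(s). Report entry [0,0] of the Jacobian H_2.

step 1: x^-=[2.1662, -3.4100]  P^-=[0.7535 0.0620; 0.0620 0.3100]  H_jac=[0.2089 0.1327]  S=[0.2218]  K=[0.7469; 0.2439]  nu=[-2.9083]  x^+=[-0.0061, -4.1194]  P^+=[0.6298 0.0216; 0.0216 0.2968]
step 2: x^-=[-0.7476, -4.1194]  P^-=[0.7771 0.0770; 0.0770 0.3568]  H_jac=[0.2350 -0.0427]  S=[0.2220]  K=[0.8078; 0.0130]  nu=[0.6203]  x^+=[-0.2465, -4.1113]  P^+=[0.6323 0.0747; 0.0747 0.3568]

H_jac[0,0] = 0.2350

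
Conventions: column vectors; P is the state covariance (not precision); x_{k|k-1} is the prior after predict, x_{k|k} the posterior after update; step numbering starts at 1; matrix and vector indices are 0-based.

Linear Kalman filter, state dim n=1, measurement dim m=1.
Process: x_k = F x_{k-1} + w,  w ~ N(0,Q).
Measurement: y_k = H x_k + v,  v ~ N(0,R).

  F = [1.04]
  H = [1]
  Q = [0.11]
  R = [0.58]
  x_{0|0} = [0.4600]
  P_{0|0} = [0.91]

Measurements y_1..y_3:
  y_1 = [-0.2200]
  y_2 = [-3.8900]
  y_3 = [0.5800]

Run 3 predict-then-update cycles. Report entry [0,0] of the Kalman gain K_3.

step 1: x^-=[0.4784]  P^-=[1.0943]  S=[1.6743]  K=[0.6536]  nu=[-0.6984]  x^+=[0.0219]  P^+=[0.3791]
step 2: x^-=[0.0228]  P^-=[0.5200]  S=[1.1000]  K=[0.4727]  nu=[-3.9128]  x^+=[-1.8269]  P^+=[0.2742]
step 3: x^-=[-1.9000]  P^-=[0.4066]  S=[0.9866]  K=[0.4121]  nu=[2.4800]  x^+=[-0.8780]  P^+=[0.2390]

K[0,0] = 0.4121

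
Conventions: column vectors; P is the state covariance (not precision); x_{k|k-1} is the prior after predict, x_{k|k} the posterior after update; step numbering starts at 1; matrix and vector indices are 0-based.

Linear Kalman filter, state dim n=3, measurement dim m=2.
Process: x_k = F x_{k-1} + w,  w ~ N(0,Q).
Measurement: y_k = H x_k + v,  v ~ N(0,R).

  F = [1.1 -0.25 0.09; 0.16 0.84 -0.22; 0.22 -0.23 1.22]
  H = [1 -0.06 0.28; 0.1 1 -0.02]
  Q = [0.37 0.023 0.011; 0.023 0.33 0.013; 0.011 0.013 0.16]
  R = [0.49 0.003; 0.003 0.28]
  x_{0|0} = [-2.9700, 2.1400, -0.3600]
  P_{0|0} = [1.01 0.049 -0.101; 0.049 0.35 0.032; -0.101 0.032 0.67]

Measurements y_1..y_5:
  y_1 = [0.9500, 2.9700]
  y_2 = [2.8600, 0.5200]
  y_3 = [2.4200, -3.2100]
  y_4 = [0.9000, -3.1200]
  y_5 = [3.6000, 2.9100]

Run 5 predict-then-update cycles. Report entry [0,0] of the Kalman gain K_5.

K[0,0] = 0.5196

step 1: x^-=[-3.8344, 1.4016, -1.5848]  P^-=[1.5710 0.1845 0.1861; 0.1845 0.6437 -0.1721; 0.1861 -0.1721 1.1475]  S=[2.2411 0.2515; 0.2515 0.9829]  K=[0.7008 0.1644; -0.0334 0.6857; 0.2586 -0.2456]  nu=[5.3122, 1.9201]  x^+=[0.2043, 2.5410, -0.6829]  P^+=[0.3857 0.0066 -0.1478; 0.0066 0.1906 -0.0338; -0.1478 -0.0338 0.9703]
step 2: x^-=[-0.4720, 2.3173, -1.3727]  P^-=[0.8251 0.0667 0.0296; 0.0667 0.5460 -0.3278; 0.0296 -0.3278 1.5720]  S=[1.4599 0.0183; 0.0183 0.8612]  K=[0.5661 0.1605; -0.0478 0.6504; 0.3405 -0.4209]  nu=[3.8553, -1.7776]  x^+=[1.4252, 0.9771, 0.6884]  P^+=[0.3317 0.0097 -0.1903; 0.0097 0.1795 -0.0727; -0.1903 -0.0727 1.2554]
step 3: x^-=[1.3854, 0.8973, 0.9286]  P^-=[0.7531 0.0612 0.0010; 0.0612 0.5688 -0.4516; 0.0010 -0.4516 1.9917]  S=[1.4097 -0.0331; -0.0331 0.8874]  K=[0.5359 0.1738; -0.0551 0.6560; 0.4029 -0.5386]  nu=[0.8285, -4.2273]  x^+=[1.0946, -1.9213, 3.5394]  P^+=[0.3276 0.0130 -0.2275; 0.0130 0.1803 -0.0970; -0.2275 -0.0970 1.4910]
step 4: x^-=[2.0030, -2.2174, 5.0008]  P^-=[0.7419 0.0638 -0.0178; 0.0638 0.5931 -0.5463; -0.0178 -0.5463 2.3357]  S=[1.4179 -0.0618; -0.0618 0.9162]  K=[0.5252 0.1865; -0.0591 0.6623; 0.4448 -0.6193]  nu=[-2.6362, -1.0029]  x^+=[0.4315, -2.7258, 4.4493]  P^+=[0.3311 0.0155 -0.2582; 0.0155 0.1815 -0.1128; -0.2582 -0.1128 1.6698]
step 5: x^-=[1.5565, -3.1995, 6.1500]  P^-=[0.7409 0.0679 -0.0348; 0.0679 0.6114 -0.6155; -0.0348 -0.6155 2.5941]  S=[1.4296 -0.0800; -0.0800 0.9382]  K=[0.5196 0.1964; -0.0614 0.6668; 0.4718 -0.6749]  nu=[0.1295, 6.0768]  x^+=[2.8172, 0.8446, 2.1101]  P^+=[0.3351 0.0174 -0.2816; 0.0174 0.1823 -0.1234; -0.2816 -0.1234 1.7976]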